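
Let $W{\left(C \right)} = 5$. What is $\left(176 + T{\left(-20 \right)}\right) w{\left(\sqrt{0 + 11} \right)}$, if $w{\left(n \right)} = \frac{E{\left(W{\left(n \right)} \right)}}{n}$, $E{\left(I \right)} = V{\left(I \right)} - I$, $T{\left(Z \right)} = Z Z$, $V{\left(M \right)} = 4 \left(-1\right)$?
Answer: $- \frac{5184 \sqrt{11}}{11} \approx -1563.0$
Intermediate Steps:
$V{\left(M \right)} = -4$
$T{\left(Z \right)} = Z^{2}$
$E{\left(I \right)} = -4 - I$
$w{\left(n \right)} = - \frac{9}{n}$ ($w{\left(n \right)} = \frac{-4 - 5}{n} = - \frac{9}{n}$)
$\left(176 + T{\left(-20 \right)}\right) w{\left(\sqrt{0 + 11} \right)} = \left(176 + \left(-20\right)^{2}\right) \left(- \frac{9}{\sqrt{0 + 11}}\right) = \left(176 + 400\right) \left(- \frac{9}{\sqrt{11}}\right) = 576 \left(- 9 \frac{\sqrt{11}}{11}\right) = 576 \left(- \frac{9 \sqrt{11}}{11}\right) = - \frac{5184 \sqrt{11}}{11}$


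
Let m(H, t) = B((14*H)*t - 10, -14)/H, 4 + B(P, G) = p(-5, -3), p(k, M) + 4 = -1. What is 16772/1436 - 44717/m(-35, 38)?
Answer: -561831368/3231 ≈ -1.7389e+5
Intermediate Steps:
p(k, M) = -5 (p(k, M) = -4 - 1 = -5)
B(P, G) = -9 (B(P, G) = -4 - 5 = -9)
m(H, t) = -9/H
16772/1436 - 44717/m(-35, 38) = 16772/1436 - 44717/((-9/(-35))) = 16772*(1/1436) - 44717/((-9*(-1/35))) = 4193/359 - 44717/9/35 = 4193/359 - 44717*35/9 = 4193/359 - 1565095/9 = -561831368/3231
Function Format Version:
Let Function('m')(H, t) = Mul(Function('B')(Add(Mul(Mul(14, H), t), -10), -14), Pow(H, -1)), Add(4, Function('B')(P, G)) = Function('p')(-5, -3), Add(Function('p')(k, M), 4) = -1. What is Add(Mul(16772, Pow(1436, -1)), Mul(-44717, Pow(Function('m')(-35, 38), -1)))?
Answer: Rational(-561831368, 3231) ≈ -1.7389e+5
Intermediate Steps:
Function('p')(k, M) = -5 (Function('p')(k, M) = Add(-4, -1) = -5)
Function('B')(P, G) = -9 (Function('B')(P, G) = Add(-4, -5) = -9)
Function('m')(H, t) = Mul(-9, Pow(H, -1))
Add(Mul(16772, Pow(1436, -1)), Mul(-44717, Pow(Function('m')(-35, 38), -1))) = Add(Mul(16772, Pow(1436, -1)), Mul(-44717, Pow(Mul(-9, Pow(-35, -1)), -1))) = Add(Mul(16772, Rational(1, 1436)), Mul(-44717, Pow(Mul(-9, Rational(-1, 35)), -1))) = Add(Rational(4193, 359), Mul(-44717, Pow(Rational(9, 35), -1))) = Add(Rational(4193, 359), Mul(-44717, Rational(35, 9))) = Add(Rational(4193, 359), Rational(-1565095, 9)) = Rational(-561831368, 3231)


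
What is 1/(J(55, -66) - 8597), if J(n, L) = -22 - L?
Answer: -1/8553 ≈ -0.00011692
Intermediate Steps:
1/(J(55, -66) - 8597) = 1/((-22 - 1*(-66)) - 8597) = 1/((-22 + 66) - 8597) = 1/(44 - 8597) = 1/(-8553) = -1/8553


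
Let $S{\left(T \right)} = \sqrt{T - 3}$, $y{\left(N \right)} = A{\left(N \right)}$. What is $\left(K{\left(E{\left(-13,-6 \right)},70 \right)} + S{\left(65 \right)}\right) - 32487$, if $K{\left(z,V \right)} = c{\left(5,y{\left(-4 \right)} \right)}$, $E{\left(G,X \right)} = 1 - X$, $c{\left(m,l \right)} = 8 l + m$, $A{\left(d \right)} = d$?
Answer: $-32514 + \sqrt{62} \approx -32506.0$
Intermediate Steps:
$y{\left(N \right)} = N$
$c{\left(m,l \right)} = m + 8 l$
$S{\left(T \right)} = \sqrt{-3 + T}$
$K{\left(z,V \right)} = -27$ ($K{\left(z,V \right)} = 5 + 8 \left(-4\right) = 5 - 32 = -27$)
$\left(K{\left(E{\left(-13,-6 \right)},70 \right)} + S{\left(65 \right)}\right) - 32487 = \left(-27 + \sqrt{-3 + 65}\right) - 32487 = \left(-27 + \sqrt{62}\right) - 32487 = -32514 + \sqrt{62}$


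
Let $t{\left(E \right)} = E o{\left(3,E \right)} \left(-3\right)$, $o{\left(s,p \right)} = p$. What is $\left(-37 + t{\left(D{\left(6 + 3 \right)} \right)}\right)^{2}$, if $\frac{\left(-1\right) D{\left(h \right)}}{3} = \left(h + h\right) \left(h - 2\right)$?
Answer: $183774258721$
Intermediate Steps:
$D{\left(h \right)} = - 6 h \left(-2 + h\right)$ ($D{\left(h \right)} = - 3 \left(h + h\right) \left(h - 2\right) = - 3 \cdot 2 h \left(-2 + h\right) = - 6 h \left(-2 + h\right)$)
$t{\left(E \right)} = - 3 E^{2}$ ($t{\left(E \right)} = E E \left(-3\right) = E^{2} \left(-3\right) = - 3 E^{2}$)
$\left(-37 + t{\left(D{\left(6 + 3 \right)} \right)}\right)^{2} = \left(-37 - 3 \left(6 \left(6 + 3\right) \left(2 - \left(6 + 3\right)\right)\right)^{2}\right)^{2} = \left(-37 - 3 \left(6 \cdot 9 \left(2 - 9\right)\right)^{2}\right)^{2} = \left(-37 - 3 \left(6 \cdot 9 \left(-7\right)\right)^{2}\right)^{2} = \left(-37 - 3 \left(-378\right)^{2}\right)^{2} = \left(-37 - 428652\right)^{2} = \left(-428689\right)^{2} = 183774258721$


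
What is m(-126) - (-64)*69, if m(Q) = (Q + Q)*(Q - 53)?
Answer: 49524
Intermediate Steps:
m(Q) = 2*Q*(-53 + Q) (m(Q) = (2*Q)*(-53 + Q) = 2*Q*(-53 + Q))
m(-126) - (-64)*69 = 2*(-126)*(-53 - 126) - (-64)*69 = 2*(-126)*(-179) - 1*(-4416) = 45108 + 4416 = 49524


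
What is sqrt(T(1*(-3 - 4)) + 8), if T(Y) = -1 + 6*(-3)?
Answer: I*sqrt(11) ≈ 3.3166*I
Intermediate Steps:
T(Y) = -19 (T(Y) = -1 - 18 = -19)
sqrt(T(1*(-3 - 4)) + 8) = sqrt(-19 + 8) = sqrt(-11) = I*sqrt(11)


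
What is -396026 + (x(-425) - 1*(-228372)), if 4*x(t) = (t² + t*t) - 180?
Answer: -154773/2 ≈ -77387.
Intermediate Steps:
x(t) = -45 + t²/2 (x(t) = ((t² + t*t) - 180)/4 = ((t² + t²) - 180)/4 = (2*t² - 180)/4 = (-180 + 2*t²)/4 = -45 + t²/2)
-396026 + (x(-425) - 1*(-228372)) = -396026 + ((-45 + (½)*(-425)²) - 1*(-228372)) = -396026 + ((-45 + (½)*180625) + 228372) = -396026 + ((-45 + 180625/2) + 228372) = -396026 + (180535/2 + 228372) = -396026 + 637279/2 = -154773/2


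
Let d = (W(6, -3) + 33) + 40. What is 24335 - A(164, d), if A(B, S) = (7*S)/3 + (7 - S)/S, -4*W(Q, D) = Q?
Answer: 20737061/858 ≈ 24169.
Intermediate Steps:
W(Q, D) = -Q/4
d = 143/2 (d = (-1/4*6 + 33) + 40 = (-3/2 + 33) + 40 = 63/2 + 40 = 143/2 ≈ 71.500)
A(B, S) = 7*S/3 + (7 - S)/S (A(B, S) = (7*S)*(1/3) + (7 - S)/S = 7*S/3 + (7 - S)/S)
24335 - A(164, d) = 24335 - (-1 + 7/(143/2) + (7/3)*(143/2)) = 24335 - (-1 + 7*(2/143) + 1001/6) = 24335 - (-1 + 14/143 + 1001/6) = 24335 - 1*142369/858 = 24335 - 142369/858 = 20737061/858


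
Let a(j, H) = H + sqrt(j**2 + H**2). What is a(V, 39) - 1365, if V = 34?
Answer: -1326 + sqrt(2677) ≈ -1274.3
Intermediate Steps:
a(j, H) = H + sqrt(H**2 + j**2)
a(V, 39) - 1365 = (39 + sqrt(39**2 + 34**2)) - 1365 = (39 + sqrt(1521 + 1156)) - 1365 = (39 + sqrt(2677)) - 1365 = -1326 + sqrt(2677)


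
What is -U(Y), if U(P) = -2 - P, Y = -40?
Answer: -38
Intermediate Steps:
-U(Y) = -(-2 - 1*(-40)) = -(-2 + 40) = -1*38 = -38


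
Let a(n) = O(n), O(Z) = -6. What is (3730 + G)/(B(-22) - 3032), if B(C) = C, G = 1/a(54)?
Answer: -22379/18324 ≈ -1.2213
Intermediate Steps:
a(n) = -6
G = -1/6 (G = 1/(-6) = -1/6 ≈ -0.16667)
(3730 + G)/(B(-22) - 3032) = (3730 - 1/6)/(-22 - 3032) = (22379/6)/(-3054) = (22379/6)*(-1/3054) = -22379/18324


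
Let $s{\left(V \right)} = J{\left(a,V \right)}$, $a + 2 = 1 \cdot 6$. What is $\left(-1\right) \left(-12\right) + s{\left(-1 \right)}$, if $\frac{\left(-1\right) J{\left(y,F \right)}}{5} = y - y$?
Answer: $12$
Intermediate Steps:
$a = 4$ ($a = -2 + 1 \cdot 6 = -2 + 6 = 4$)
$J{\left(y,F \right)} = 0$ ($J{\left(y,F \right)} = - 5 \left(y - y\right) = \left(-5\right) 0 = 0$)
$s{\left(V \right)} = 0$
$\left(-1\right) \left(-12\right) + s{\left(-1 \right)} = \left(-1\right) \left(-12\right) + 0 = 12 + 0 = 12$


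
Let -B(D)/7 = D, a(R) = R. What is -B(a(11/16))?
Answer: 77/16 ≈ 4.8125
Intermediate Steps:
B(D) = -7*D
-B(a(11/16)) = -(-7)*11/16 = -1*(-77/16) = 77/16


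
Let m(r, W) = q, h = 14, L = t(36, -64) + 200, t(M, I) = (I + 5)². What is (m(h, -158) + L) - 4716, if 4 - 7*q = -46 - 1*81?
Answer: -7114/7 ≈ -1016.3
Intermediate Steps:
q = 131/7 (q = 4/7 - (-46 - 1*81)/7 = 4/7 - (-46 - 81)/7 = 4/7 - ⅐*(-127) = 4/7 + 127/7 = 131/7 ≈ 18.714)
t(M, I) = (5 + I)²
L = 3681 (L = (5 - 64)² + 200 = (-59)² + 200 = 3481 + 200 = 3681)
m(r, W) = 131/7
(m(h, -158) + L) - 4716 = (131/7 + 3681) - 4716 = 25898/7 - 4716 = -7114/7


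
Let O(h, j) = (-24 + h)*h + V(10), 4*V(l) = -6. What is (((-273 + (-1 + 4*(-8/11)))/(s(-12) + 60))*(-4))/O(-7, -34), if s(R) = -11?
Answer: 24368/232309 ≈ 0.10489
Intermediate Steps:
V(l) = -3/2 (V(l) = (1/4)*(-6) = -3/2)
O(h, j) = -3/2 + h*(-24 + h) (O(h, j) = (-24 + h)*h - 3/2 = h*(-24 + h) - 3/2 = -3/2 + h*(-24 + h))
(((-273 + (-1 + 4*(-8/11)))/(s(-12) + 60))*(-4))/O(-7, -34) = (((-273 + (-1 + 4*(-8/11)))/(-11 + 60))*(-4))/(-3/2 + (-7)**2 - 24*(-7)) = (((-273 + (-1 + 4*(-8*1/11)))/49)*(-4))/(-3/2 + 49 + 168) = (((-273 + (-1 + 4*(-8/11)))*(1/49))*(-4))/(431/2) = (((-273 + (-1 - 32/11))*(1/49))*(-4))*(2/431) = (((-273 - 43/11)*(1/49))*(-4))*(2/431) = (-3046/11*1/49*(-4))*(2/431) = -3046/539*(-4)*(2/431) = (12184/539)*(2/431) = 24368/232309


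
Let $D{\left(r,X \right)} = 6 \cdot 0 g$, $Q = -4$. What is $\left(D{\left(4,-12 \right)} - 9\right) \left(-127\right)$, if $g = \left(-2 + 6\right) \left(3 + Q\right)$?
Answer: $1143$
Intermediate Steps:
$g = -4$ ($g = \left(-2 + 6\right) \left(3 - 4\right) = 4 \left(-1\right) = -4$)
$D{\left(r,X \right)} = 0$ ($D{\left(r,X \right)} = 6 \cdot 0 \left(-4\right) = 0 \left(-4\right) = 0$)
$\left(D{\left(4,-12 \right)} - 9\right) \left(-127\right) = \left(0 - 9\right) \left(-127\right) = \left(-9\right) \left(-127\right) = 1143$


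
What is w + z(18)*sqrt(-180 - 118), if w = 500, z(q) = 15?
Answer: 500 + 15*I*sqrt(298) ≈ 500.0 + 258.94*I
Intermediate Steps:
w + z(18)*sqrt(-180 - 118) = 500 + 15*sqrt(-180 - 118) = 500 + 15*sqrt(-298) = 500 + 15*(I*sqrt(298)) = 500 + 15*I*sqrt(298)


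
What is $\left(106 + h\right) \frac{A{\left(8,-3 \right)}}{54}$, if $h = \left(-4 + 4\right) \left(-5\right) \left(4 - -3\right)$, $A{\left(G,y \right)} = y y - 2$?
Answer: $\frac{371}{27} \approx 13.741$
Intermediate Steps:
$A{\left(G,y \right)} = -2 + y^{2}$ ($A{\left(G,y \right)} = y^{2} - 2 = -2 + y^{2}$)
$h = 0$ ($h = 0 \left(-5\right) \left(4 + 3\right) = 0 \cdot 7 = 0$)
$\left(106 + h\right) \frac{A{\left(8,-3 \right)}}{54} = \left(106 + 0\right) \frac{-2 + \left(-3\right)^{2}}{54} = 106 \left(-2 + 9\right) \frac{1}{54} = 106 \cdot 7 \cdot \frac{1}{54} = 106 \cdot \frac{7}{54} = \frac{371}{27}$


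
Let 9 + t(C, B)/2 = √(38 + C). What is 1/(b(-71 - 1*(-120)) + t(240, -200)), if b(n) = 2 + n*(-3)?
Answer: -163/25457 - 2*√278/25457 ≈ -0.0077129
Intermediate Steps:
t(C, B) = -18 + 2*√(38 + C)
b(n) = 2 - 3*n
1/(b(-71 - 1*(-120)) + t(240, -200)) = 1/((2 - 3*(-71 - 1*(-120))) + (-18 + 2*√(38 + 240))) = 1/((2 - 3*(-71 + 120)) + (-18 + 2*√278)) = 1/((2 - 3*49) + (-18 + 2*√278)) = 1/((2 - 147) + (-18 + 2*√278)) = 1/(-145 + (-18 + 2*√278)) = 1/(-163 + 2*√278)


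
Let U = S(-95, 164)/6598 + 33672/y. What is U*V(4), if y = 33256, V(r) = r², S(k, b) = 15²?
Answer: 229650456/13713943 ≈ 16.746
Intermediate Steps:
S(k, b) = 225
U = 28706307/27427886 (U = 225/6598 + 33672/33256 = 225*(1/6598) + 33672*(1/33256) = 225/6598 + 4209/4157 = 28706307/27427886 ≈ 1.0466)
U*V(4) = (28706307/27427886)*4² = (28706307/27427886)*16 = 229650456/13713943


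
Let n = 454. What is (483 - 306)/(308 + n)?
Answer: 59/254 ≈ 0.23228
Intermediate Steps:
(483 - 306)/(308 + n) = (483 - 306)/(308 + 454) = 177/762 = 177*(1/762) = 59/254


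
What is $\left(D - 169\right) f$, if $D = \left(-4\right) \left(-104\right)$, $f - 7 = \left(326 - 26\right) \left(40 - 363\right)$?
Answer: $-23932571$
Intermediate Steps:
$f = -96893$ ($f = 7 + \left(326 - 26\right) \left(40 - 363\right) = 7 + 300 \left(-323\right) = 7 - 96900 = -96893$)
$D = 416$
$\left(D - 169\right) f = \left(416 - 169\right) \left(-96893\right) = 247 \left(-96893\right) = -23932571$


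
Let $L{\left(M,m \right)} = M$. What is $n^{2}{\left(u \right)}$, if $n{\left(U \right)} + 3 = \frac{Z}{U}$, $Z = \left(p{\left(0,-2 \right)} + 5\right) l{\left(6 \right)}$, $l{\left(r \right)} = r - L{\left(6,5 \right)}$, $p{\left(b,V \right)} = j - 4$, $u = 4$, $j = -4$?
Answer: $9$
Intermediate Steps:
$p{\left(b,V \right)} = -8$ ($p{\left(b,V \right)} = -4 - 4 = -8$)
$l{\left(r \right)} = -6 + r$ ($l{\left(r \right)} = r - 6 = -6 + r$)
$Z = 0$ ($Z = \left(-8 + 5\right) \left(-6 + 6\right) = \left(-3\right) 0 = 0$)
$n{\left(U \right)} = -3$ ($n{\left(U \right)} = -3 + \frac{0}{U} = -3 + 0 = -3$)
$n^{2}{\left(u \right)} = \left(-3\right)^{2} = 9$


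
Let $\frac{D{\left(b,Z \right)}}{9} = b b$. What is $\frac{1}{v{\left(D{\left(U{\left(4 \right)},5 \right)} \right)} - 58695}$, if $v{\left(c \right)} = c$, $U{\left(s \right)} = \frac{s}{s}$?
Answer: $- \frac{1}{58686} \approx -1.704 \cdot 10^{-5}$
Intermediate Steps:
$U{\left(s \right)} = 1$
$D{\left(b,Z \right)} = 9 b^{2}$ ($D{\left(b,Z \right)} = 9 b b = 9 b^{2}$)
$\frac{1}{v{\left(D{\left(U{\left(4 \right)},5 \right)} \right)} - 58695} = \frac{1}{9 \cdot 1^{2} - 58695} = \frac{1}{9 \cdot 1 - 58695} = \frac{1}{9 - 58695} = \frac{1}{-58686} = - \frac{1}{58686}$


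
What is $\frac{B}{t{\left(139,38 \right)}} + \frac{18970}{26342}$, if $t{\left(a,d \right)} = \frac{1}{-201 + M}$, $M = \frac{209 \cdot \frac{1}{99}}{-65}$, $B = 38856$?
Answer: $- \frac{20062157652793}{2568345} \approx -7.8113 \cdot 10^{6}$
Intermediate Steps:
$M = - \frac{19}{585}$ ($M = 209 \cdot \frac{1}{99} \left(- \frac{1}{65}\right) = \frac{19}{9} \left(- \frac{1}{65}\right) = - \frac{19}{585} \approx -0.032479$)
$t{\left(a,d \right)} = - \frac{585}{117604}$ ($t{\left(a,d \right)} = \frac{1}{-201 - \frac{19}{585}} = \frac{1}{- \frac{117604}{585}} = - \frac{585}{117604}$)
$\frac{B}{t{\left(139,38 \right)}} + \frac{18970}{26342} = \frac{38856}{- \frac{585}{117604}} + \frac{18970}{26342} = 38856 \left(- \frac{117604}{585}\right) + 18970 \cdot \frac{1}{26342} = - \frac{1523207008}{195} + \frac{9485}{13171} = - \frac{20062157652793}{2568345}$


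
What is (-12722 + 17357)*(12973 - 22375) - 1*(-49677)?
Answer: -43528593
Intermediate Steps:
(-12722 + 17357)*(12973 - 22375) - 1*(-49677) = 4635*(-9402) + 49677 = -43578270 + 49677 = -43528593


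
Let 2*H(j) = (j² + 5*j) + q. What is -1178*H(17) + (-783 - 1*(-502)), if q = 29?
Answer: -237648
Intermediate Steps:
H(j) = 29/2 + j²/2 + 5*j/2 (H(j) = ((j² + 5*j) + 29)/2 = (29 + j² + 5*j)/2 = 29/2 + j²/2 + 5*j/2)
-1178*H(17) + (-783 - 1*(-502)) = -1178*(29/2 + (½)*17² + (5/2)*17) + (-783 - 1*(-502)) = -1178*(29/2 + (½)*289 + 85/2) + (-783 + 502) = -1178*(29/2 + 289/2 + 85/2) - 281 = -1178*403/2 - 281 = -237367 - 281 = -237648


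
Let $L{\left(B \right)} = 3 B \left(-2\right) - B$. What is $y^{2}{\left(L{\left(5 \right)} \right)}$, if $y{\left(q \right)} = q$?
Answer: $1225$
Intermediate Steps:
$L{\left(B \right)} = - 7 B$ ($L{\left(B \right)} = - 6 B - B = - 7 B$)
$y^{2}{\left(L{\left(5 \right)} \right)} = \left(\left(-7\right) 5\right)^{2} = \left(-35\right)^{2} = 1225$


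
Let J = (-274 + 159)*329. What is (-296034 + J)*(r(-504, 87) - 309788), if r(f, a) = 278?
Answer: 103335794190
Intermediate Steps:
J = -37835 (J = -115*329 = -37835)
(-296034 + J)*(r(-504, 87) - 309788) = (-296034 - 37835)*(278 - 309788) = -333869*(-309510) = 103335794190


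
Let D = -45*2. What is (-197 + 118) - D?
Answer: 11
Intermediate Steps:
D = -90
(-197 + 118) - D = (-197 + 118) - 1*(-90) = -79 + 90 = 11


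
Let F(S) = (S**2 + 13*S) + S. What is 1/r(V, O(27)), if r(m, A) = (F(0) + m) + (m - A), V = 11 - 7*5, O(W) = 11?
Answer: -1/59 ≈ -0.016949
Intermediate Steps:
V = -24 (V = 11 - 35 = -24)
F(S) = S**2 + 14*S
r(m, A) = -A + 2*m (r(m, A) = (0*(14 + 0) + m) + (m - A) = (0*14 + m) + (m - A) = (0 + m) + (m - A) = m + (m - A) = -A + 2*m)
1/r(V, O(27)) = 1/(-1*11 + 2*(-24)) = 1/(-11 - 48) = 1/(-59) = -1/59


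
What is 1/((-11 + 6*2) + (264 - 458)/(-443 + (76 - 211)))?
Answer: 289/386 ≈ 0.74870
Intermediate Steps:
1/((-11 + 6*2) + (264 - 458)/(-443 + (76 - 211))) = 1/((-11 + 12) - 194/(-443 - 135)) = 1/(1 - 194/(-578)) = 1/(1 - 194*(-1/578)) = 1/(1 + 97/289) = 1/(386/289) = 289/386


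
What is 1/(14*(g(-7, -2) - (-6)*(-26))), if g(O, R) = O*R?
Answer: -1/1988 ≈ -0.00050302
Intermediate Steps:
1/(14*(g(-7, -2) - (-6)*(-26))) = 1/(14*(-7*(-2) - (-6)*(-26))) = 1/(14*(14 - 1*156)) = 1/(14*(14 - 156)) = 1/(14*(-142)) = 1/(-1988) = -1/1988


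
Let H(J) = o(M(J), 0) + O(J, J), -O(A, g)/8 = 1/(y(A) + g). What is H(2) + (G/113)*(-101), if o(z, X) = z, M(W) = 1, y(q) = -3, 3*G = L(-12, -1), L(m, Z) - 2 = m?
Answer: 4061/339 ≈ 11.979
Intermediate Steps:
L(m, Z) = 2 + m
G = -10/3 (G = (2 - 12)/3 = (⅓)*(-10) = -10/3 ≈ -3.3333)
O(A, g) = -8/(-3 + g)
H(J) = 1 - 8/(-3 + J)
H(2) + (G/113)*(-101) = (-11 + 2)/(-3 + 2) - 10/3/113*(-101) = -9/(-1) - 10/3*1/113*(-101) = -1*(-9) - 10/339*(-101) = 9 + 1010/339 = 4061/339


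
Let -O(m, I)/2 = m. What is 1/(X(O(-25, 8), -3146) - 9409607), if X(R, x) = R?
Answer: -1/9409557 ≈ -1.0627e-7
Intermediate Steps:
O(m, I) = -2*m
1/(X(O(-25, 8), -3146) - 9409607) = 1/(-2*(-25) - 9409607) = 1/(50 - 9409607) = 1/(-9409557) = -1/9409557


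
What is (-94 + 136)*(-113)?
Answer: -4746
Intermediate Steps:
(-94 + 136)*(-113) = 42*(-113) = -4746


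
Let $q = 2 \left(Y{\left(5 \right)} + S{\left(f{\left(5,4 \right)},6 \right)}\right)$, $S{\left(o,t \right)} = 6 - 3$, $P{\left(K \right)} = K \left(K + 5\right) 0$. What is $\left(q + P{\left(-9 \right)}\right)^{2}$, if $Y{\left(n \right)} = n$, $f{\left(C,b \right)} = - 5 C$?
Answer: $256$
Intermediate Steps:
$P{\left(K \right)} = 0$ ($P{\left(K \right)} = K \left(5 + K\right) 0 = 0$)
$S{\left(o,t \right)} = 3$
$q = 16$ ($q = 2 \left(5 + 3\right) = 2 \cdot 8 = 16$)
$\left(q + P{\left(-9 \right)}\right)^{2} = \left(16 + 0\right)^{2} = 16^{2} = 256$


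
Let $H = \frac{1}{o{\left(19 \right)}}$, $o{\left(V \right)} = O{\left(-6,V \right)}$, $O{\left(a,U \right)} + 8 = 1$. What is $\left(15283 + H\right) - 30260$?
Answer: $- \frac{104840}{7} \approx -14977.0$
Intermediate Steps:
$O{\left(a,U \right)} = -7$ ($O{\left(a,U \right)} = -8 + 1 = -7$)
$o{\left(V \right)} = -7$
$H = - \frac{1}{7}$ ($H = \frac{1}{-7} = - \frac{1}{7} \approx -0.14286$)
$\left(15283 + H\right) - 30260 = \left(15283 - \frac{1}{7}\right) - 30260 = \frac{106980}{7} - 30260 = - \frac{104840}{7}$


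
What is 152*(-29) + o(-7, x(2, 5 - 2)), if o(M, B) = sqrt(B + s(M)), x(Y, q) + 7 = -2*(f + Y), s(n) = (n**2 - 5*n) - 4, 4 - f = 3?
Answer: -4408 + sqrt(67) ≈ -4399.8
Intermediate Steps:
f = 1 (f = 4 - 1*3 = 4 - 3 = 1)
s(n) = -4 + n**2 - 5*n
x(Y, q) = -9 - 2*Y (x(Y, q) = -7 - 2*(1 + Y) = -7 + (-2 - 2*Y) = -9 - 2*Y)
o(M, B) = sqrt(-4 + B + M**2 - 5*M) (o(M, B) = sqrt(B + (-4 + M**2 - 5*M)) = sqrt(-4 + B + M**2 - 5*M))
152*(-29) + o(-7, x(2, 5 - 2)) = 152*(-29) + sqrt(-4 + (-9 - 2*2) + (-7)**2 - 5*(-7)) = -4408 + sqrt(-4 + (-9 - 4) + 49 + 35) = -4408 + sqrt(-4 - 13 + 49 + 35) = -4408 + sqrt(67)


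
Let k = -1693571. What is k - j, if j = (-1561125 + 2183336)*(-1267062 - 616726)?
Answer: 1172111921697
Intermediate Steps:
j = -1172113615268 (j = 622211*(-1883788) = -1172113615268)
k - j = -1693571 - 1*(-1172113615268) = -1693571 + 1172113615268 = 1172111921697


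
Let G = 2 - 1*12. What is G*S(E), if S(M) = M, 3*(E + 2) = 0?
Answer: 20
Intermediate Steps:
E = -2 (E = -2 + (⅓)*0 = -2 + 0 = -2)
G = -10 (G = 2 - 12 = -10)
G*S(E) = -10*(-2) = 20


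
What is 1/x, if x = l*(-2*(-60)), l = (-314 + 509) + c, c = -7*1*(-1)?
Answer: 1/24240 ≈ 4.1254e-5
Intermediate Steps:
c = 7 (c = -7*(-1) = 7)
l = 202 (l = (-314 + 509) + 7 = 195 + 7 = 202)
x = 24240 (x = 202*(-2*(-60)) = 202*120 = 24240)
1/x = 1/24240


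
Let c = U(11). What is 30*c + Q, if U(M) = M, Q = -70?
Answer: 260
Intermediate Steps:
c = 11
30*c + Q = 30*11 - 70 = 330 - 70 = 260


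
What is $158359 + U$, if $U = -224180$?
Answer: $-65821$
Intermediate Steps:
$158359 + U = 158359 - 224180 = -65821$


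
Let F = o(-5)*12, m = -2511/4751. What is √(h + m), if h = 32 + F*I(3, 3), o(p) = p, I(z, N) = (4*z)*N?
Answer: I*√48045147889/4751 ≈ 46.136*I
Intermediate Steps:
I(z, N) = 4*N*z
m = -2511/4751 (m = -2511*1/4751 = -2511/4751 ≈ -0.52852)
F = -60 (F = -5*12 = -60)
h = -2128 (h = 32 - 240*3*3 = 32 - 60*36 = 32 - 2160 = -2128)
√(h + m) = √(-2128 - 2511/4751) = √(-10112639/4751) = I*√48045147889/4751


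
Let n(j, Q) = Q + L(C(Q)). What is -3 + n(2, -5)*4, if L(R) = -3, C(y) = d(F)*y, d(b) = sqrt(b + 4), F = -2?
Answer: -35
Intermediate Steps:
d(b) = sqrt(4 + b)
C(y) = y*sqrt(2) (C(y) = sqrt(4 - 2)*y = sqrt(2)*y = y*sqrt(2))
n(j, Q) = -3 + Q (n(j, Q) = Q - 3 = -3 + Q)
-3 + n(2, -5)*4 = -3 + (-3 - 5)*4 = -3 - 8*4 = -3 - 32 = -35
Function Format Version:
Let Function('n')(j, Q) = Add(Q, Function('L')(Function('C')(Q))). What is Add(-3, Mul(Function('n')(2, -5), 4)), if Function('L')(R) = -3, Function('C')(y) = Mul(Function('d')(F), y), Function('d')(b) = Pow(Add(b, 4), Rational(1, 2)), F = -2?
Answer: -35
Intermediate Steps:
Function('d')(b) = Pow(Add(4, b), Rational(1, 2))
Function('C')(y) = Mul(y, Pow(2, Rational(1, 2))) (Function('C')(y) = Mul(Pow(Add(4, -2), Rational(1, 2)), y) = Mul(Pow(2, Rational(1, 2)), y) = Mul(y, Pow(2, Rational(1, 2))))
Function('n')(j, Q) = Add(-3, Q) (Function('n')(j, Q) = Add(Q, -3) = Add(-3, Q))
Add(-3, Mul(Function('n')(2, -5), 4)) = Add(-3, Mul(Add(-3, -5), 4)) = Add(-3, Mul(-8, 4)) = Add(-3, -32) = -35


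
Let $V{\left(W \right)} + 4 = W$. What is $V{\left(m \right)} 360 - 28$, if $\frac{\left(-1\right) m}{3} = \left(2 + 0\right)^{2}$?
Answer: $-5788$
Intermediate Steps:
$m = -12$ ($m = - 3 \left(2 + 0\right)^{2} = - 3 \cdot 2^{2} = \left(-3\right) 4 = -12$)
$V{\left(W \right)} = -4 + W$
$V{\left(m \right)} 360 - 28 = \left(-4 - 12\right) 360 - 28 = \left(-16\right) 360 - 28 = -5760 - 28 = -5788$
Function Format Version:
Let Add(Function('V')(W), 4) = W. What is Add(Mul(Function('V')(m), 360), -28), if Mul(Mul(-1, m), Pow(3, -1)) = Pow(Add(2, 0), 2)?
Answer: -5788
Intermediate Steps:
m = -12 (m = Mul(-3, Pow(Add(2, 0), 2)) = Mul(-3, Pow(2, 2)) = Mul(-3, 4) = -12)
Function('V')(W) = Add(-4, W)
Add(Mul(Function('V')(m), 360), -28) = Add(Mul(Add(-4, -12), 360), -28) = Add(Mul(-16, 360), -28) = Add(-5760, -28) = -5788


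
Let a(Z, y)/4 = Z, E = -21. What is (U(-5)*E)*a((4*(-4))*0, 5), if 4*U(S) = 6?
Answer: 0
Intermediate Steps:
U(S) = 3/2 (U(S) = (¼)*6 = 3/2)
a(Z, y) = 4*Z
(U(-5)*E)*a((4*(-4))*0, 5) = ((3/2)*(-21))*(4*((4*(-4))*0)) = -126*(-16*0) = -126*0 = -63/2*0 = 0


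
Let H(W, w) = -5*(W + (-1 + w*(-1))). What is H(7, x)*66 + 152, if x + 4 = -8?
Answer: -5788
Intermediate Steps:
x = -12 (x = -4 - 8 = -12)
H(W, w) = 5 - 5*W + 5*w (H(W, w) = -5*(W + (-1 - w)) = -5*(-1 + W - w) = 5 - 5*W + 5*w)
H(7, x)*66 + 152 = (5 - 5*7 + 5*(-12))*66 + 152 = (5 - 35 - 60)*66 + 152 = -90*66 + 152 = -5940 + 152 = -5788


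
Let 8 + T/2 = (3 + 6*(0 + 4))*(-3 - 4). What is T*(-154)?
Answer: 60676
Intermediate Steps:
T = -394 (T = -16 + 2*((3 + 6*(0 + 4))*(-3 - 4)) = -16 + 2*((3 + 6*4)*(-7)) = -16 + 2*((3 + 24)*(-7)) = -16 + 2*(27*(-7)) = -16 + 2*(-189) = -16 - 378 = -394)
T*(-154) = -394*(-154) = 60676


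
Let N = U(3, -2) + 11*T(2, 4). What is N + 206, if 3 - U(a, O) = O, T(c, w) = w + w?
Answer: 299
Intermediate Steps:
T(c, w) = 2*w
U(a, O) = 3 - O
N = 93 (N = (3 - 1*(-2)) + 11*(2*4) = (3 + 2) + 11*8 = 5 + 88 = 93)
N + 206 = 93 + 206 = 299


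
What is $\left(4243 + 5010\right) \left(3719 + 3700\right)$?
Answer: $68648007$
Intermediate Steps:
$\left(4243 + 5010\right) \left(3719 + 3700\right) = 9253 \cdot 7419 = 68648007$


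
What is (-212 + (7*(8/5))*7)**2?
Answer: 446224/25 ≈ 17849.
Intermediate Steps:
(-212 + (7*(8/5))*7)**2 = (-212 + (56/5)*7)**2 = (-212 + 392/5)**2 = (-668/5)**2 = 446224/25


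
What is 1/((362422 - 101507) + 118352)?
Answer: 1/379267 ≈ 2.6367e-6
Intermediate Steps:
1/((362422 - 101507) + 118352) = 1/(260915 + 118352) = 1/379267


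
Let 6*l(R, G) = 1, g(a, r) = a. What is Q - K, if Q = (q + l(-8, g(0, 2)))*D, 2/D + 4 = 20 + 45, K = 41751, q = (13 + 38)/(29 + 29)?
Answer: -221572375/5307 ≈ -41751.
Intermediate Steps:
q = 51/58 ≈ 0.87931
l(R, G) = ⅙ (l(R, G) = (⅙)*1 = ⅙)
D = 2/61 (D = 2/(-4 + (20 + 45)) = 2/(-4 + 65) = 2/61 ≈ 0.032787)
Q = 182/5307 (Q = (51/58 + ⅙)*(2/61) = (91/87)*(2/61) = 182/5307 ≈ 0.034294)
Q - K = 182/5307 - 1*41751 = 182/5307 - 41751 = -221572375/5307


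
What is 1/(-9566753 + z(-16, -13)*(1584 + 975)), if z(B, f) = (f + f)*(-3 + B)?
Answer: -1/8302607 ≈ -1.2044e-7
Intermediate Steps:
z(B, f) = 2*f*(-3 + B) (z(B, f) = (2*f)*(-3 + B) = 2*f*(-3 + B))
1/(-9566753 + z(-16, -13)*(1584 + 975)) = 1/(-9566753 + (2*(-13)*(-3 - 16))*(1584 + 975)) = 1/(-9566753 + (2*(-13)*(-19))*2559) = 1/(-9566753 + 494*2559) = 1/(-9566753 + 1264146) = 1/(-8302607) = -1/8302607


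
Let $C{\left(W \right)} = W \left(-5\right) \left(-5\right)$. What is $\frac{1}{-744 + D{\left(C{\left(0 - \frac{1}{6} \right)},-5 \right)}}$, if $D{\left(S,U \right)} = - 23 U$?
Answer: $- \frac{1}{629} \approx -0.0015898$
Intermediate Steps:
$C{\left(W \right)} = 25 W$ ($C{\left(W \right)} = - 5 W \left(-5\right) = 25 W$)
$\frac{1}{-744 + D{\left(C{\left(0 - \frac{1}{6} \right)},-5 \right)}} = \frac{1}{-744 - -115} = \frac{1}{-744 + 115} = \frac{1}{-629} = - \frac{1}{629}$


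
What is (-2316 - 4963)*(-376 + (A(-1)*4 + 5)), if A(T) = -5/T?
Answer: 2554929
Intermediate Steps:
(-2316 - 4963)*(-376 + (A(-1)*4 + 5)) = (-2316 - 4963)*(-376 + (-5/(-1)*4 + 5)) = -7279*(-376 + (-5*(-1)*4 + 5)) = -7279*(-376 + (5*4 + 5)) = -7279*(-376 + (20 + 5)) = -7279*(-376 + 25) = -7279*(-351) = 2554929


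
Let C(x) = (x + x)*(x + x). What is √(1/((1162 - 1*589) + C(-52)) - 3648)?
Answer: I*√473179591619/11389 ≈ 60.399*I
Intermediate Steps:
C(x) = 4*x² (C(x) = (2*x)*(2*x) = 4*x²)
√(1/((1162 - 1*589) + C(-52)) - 3648) = √(1/((1162 - 1*589) + 4*(-52)²) - 3648) = √(1/((1162 - 589) + 4*2704) - 3648) = √(1/(573 + 10816) - 3648) = √(1/11389 - 3648) = √(-41547071/11389) = I*√473179591619/11389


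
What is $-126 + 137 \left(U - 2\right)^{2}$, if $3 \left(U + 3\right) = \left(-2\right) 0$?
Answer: $3299$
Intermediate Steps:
$U = -3$ ($U = -3 + \frac{\left(-2\right) 0}{3} = -3 + \frac{1}{3} \cdot 0 = -3 + 0 = -3$)
$-126 + 137 \left(U - 2\right)^{2} = -126 + 137 \left(-3 - 2\right)^{2} = -126 + 137 \left(-5\right)^{2} = -126 + 137 \cdot 25 = -126 + 3425 = 3299$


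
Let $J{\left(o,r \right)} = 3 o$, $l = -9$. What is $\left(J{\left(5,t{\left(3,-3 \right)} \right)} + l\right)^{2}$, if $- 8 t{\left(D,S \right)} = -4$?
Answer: $36$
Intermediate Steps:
$t{\left(D,S \right)} = \frac{1}{2}$ ($t{\left(D,S \right)} = \left(- \frac{1}{8}\right) \left(-4\right) = \frac{1}{2}$)
$\left(J{\left(5,t{\left(3,-3 \right)} \right)} + l\right)^{2} = \left(3 \cdot 5 - 9\right)^{2} = \left(15 - 9\right)^{2} = 6^{2} = 36$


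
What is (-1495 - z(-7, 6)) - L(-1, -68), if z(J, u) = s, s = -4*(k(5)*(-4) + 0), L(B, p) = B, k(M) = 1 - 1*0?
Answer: -1510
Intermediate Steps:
k(M) = 1 (k(M) = 1 + 0 = 1)
s = 16 (s = -4*(1*(-4) + 0) = -4*(-4 + 0) = -4*(-4) = 16)
z(J, u) = 16
(-1495 - z(-7, 6)) - L(-1, -68) = (-1495 - 1*16) - 1*(-1) = (-1495 - 16) + 1 = -1511 + 1 = -1510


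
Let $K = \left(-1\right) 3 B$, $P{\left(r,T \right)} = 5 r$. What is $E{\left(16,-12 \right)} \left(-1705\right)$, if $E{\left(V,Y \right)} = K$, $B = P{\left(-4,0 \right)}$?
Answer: $-102300$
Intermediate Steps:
$B = -20$ ($B = 5 \left(-4\right) = -20$)
$K = 60$ ($K = \left(-1\right) 3 \left(-20\right) = \left(-3\right) \left(-20\right) = 60$)
$E{\left(V,Y \right)} = 60$
$E{\left(16,-12 \right)} \left(-1705\right) = 60 \left(-1705\right) = -102300$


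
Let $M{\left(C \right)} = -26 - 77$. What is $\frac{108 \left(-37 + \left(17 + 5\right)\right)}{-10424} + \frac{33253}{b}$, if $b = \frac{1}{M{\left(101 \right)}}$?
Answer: $- \frac{8925703349}{2606} \approx -3.4251 \cdot 10^{6}$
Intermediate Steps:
$M{\left(C \right)} = -103$ ($M{\left(C \right)} = -26 - 77 = -103$)
$b = - \frac{1}{103}$ ($b = \frac{1}{-103} = - \frac{1}{103} \approx -0.0097087$)
$\frac{108 \left(-37 + \left(17 + 5\right)\right)}{-10424} + \frac{33253}{b} = \frac{108 \left(-37 + \left(17 + 5\right)\right)}{-10424} + \frac{33253}{- \frac{1}{103}} = 108 \left(-37 + 22\right) \left(- \frac{1}{10424}\right) + 33253 \left(-103\right) = 108 \left(-15\right) \left(- \frac{1}{10424}\right) - 3425059 = \left(-1620\right) \left(- \frac{1}{10424}\right) - 3425059 = \frac{405}{2606} - 3425059 = - \frac{8925703349}{2606}$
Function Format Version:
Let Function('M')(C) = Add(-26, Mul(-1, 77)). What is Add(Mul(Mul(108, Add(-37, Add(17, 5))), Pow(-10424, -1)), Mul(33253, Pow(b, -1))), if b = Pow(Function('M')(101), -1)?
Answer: Rational(-8925703349, 2606) ≈ -3.4251e+6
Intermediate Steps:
Function('M')(C) = -103 (Function('M')(C) = Add(-26, -77) = -103)
b = Rational(-1, 103) (b = Pow(-103, -1) = Rational(-1, 103) ≈ -0.0097087)
Add(Mul(Mul(108, Add(-37, Add(17, 5))), Pow(-10424, -1)), Mul(33253, Pow(b, -1))) = Add(Mul(Mul(108, Add(-37, Add(17, 5))), Pow(-10424, -1)), Mul(33253, Pow(Rational(-1, 103), -1))) = Add(Mul(Mul(108, Add(-37, 22)), Rational(-1, 10424)), Mul(33253, -103)) = Add(Mul(Mul(108, -15), Rational(-1, 10424)), -3425059) = Add(Mul(-1620, Rational(-1, 10424)), -3425059) = Add(Rational(405, 2606), -3425059) = Rational(-8925703349, 2606)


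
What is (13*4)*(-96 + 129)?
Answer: 1716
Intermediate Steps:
(13*4)*(-96 + 129) = 52*33 = 1716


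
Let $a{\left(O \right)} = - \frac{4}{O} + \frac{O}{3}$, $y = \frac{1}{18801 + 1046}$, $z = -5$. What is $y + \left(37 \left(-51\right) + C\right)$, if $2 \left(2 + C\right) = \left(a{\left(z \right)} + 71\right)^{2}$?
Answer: $\frac{2546906194}{4465575} \approx 570.34$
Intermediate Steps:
$y = \frac{1}{19847} \approx 5.0385 \cdot 10^{-5}$
$a{\left(O \right)} = - \frac{4}{O} + \frac{O}{3}$ ($a{\left(O \right)} = - \frac{4}{O} + O \frac{1}{3} = - \frac{4}{O} + \frac{O}{3}$)
$C = \frac{552902}{225}$ ($C = -2 + \frac{\left(\left(- \frac{4}{-5} + \frac{1}{3} \left(-5\right)\right) + 71\right)^{2}}{2} = -2 + \frac{\left(\left(\left(-4\right) \left(- \frac{1}{5}\right) - \frac{5}{3}\right) + 71\right)^{2}}{2} = -2 + \frac{\left(\left(\frac{4}{5} - \frac{5}{3}\right) + 71\right)^{2}}{2} = -2 + \frac{\left(- \frac{13}{15} + 71\right)^{2}}{2} = -2 + \frac{\left(\frac{1052}{15}\right)^{2}}{2} = -2 + \frac{1}{2} \cdot \frac{1106704}{225} = -2 + \frac{553352}{225} = \frac{552902}{225} \approx 2457.3$)
$y + \left(37 \left(-51\right) + C\right) = \frac{1}{19847} + \left(37 \left(-51\right) + \frac{552902}{225}\right) = \frac{1}{19847} + \left(-1887 + \frac{552902}{225}\right) = \frac{1}{19847} + \frac{128327}{225} = \frac{2546906194}{4465575}$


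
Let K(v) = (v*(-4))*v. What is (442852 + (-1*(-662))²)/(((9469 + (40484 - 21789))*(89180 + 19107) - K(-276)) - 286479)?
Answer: 881096/3049813293 ≈ 0.00028890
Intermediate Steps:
K(v) = -4*v² (K(v) = (-4*v)*v = -4*v²)
(442852 + (-1*(-662))²)/(((9469 + (40484 - 21789))*(89180 + 19107) - K(-276)) - 286479) = (442852 + (-1*(-662))²)/(((9469 + (40484 - 21789))*(89180 + 19107) - (-4)*(-276)²) - 286479) = (442852 + 662²)/(((9469 + 18695)*108287 - (-4)*76176) - 286479) = (442852 + 438244)/((28164*108287 - 1*(-304704)) - 286479) = 881096/((3049795068 + 304704) - 286479) = 881096/(3050099772 - 286479) = 881096/3049813293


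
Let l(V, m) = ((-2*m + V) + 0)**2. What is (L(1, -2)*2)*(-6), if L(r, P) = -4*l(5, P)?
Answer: 3888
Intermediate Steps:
l(V, m) = (V - 2*m)**2 (l(V, m) = ((V - 2*m) + 0)**2 = (V - 2*m)**2)
L(r, P) = -4*(5 - 2*P)**2
(L(1, -2)*2)*(-6) = (-4*(-5 + 2*(-2))**2*2)*(-6) = (-4*(-5 - 4)**2*2)*(-6) = (-4*(-9)**2*2)*(-6) = (-4*81*2)*(-6) = -324*2*(-6) = -648*(-6) = 3888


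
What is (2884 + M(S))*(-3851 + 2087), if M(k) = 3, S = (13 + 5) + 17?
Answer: -5092668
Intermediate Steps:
S = 35 (S = 18 + 17 = 35)
(2884 + M(S))*(-3851 + 2087) = (2884 + 3)*(-3851 + 2087) = 2887*(-1764) = -5092668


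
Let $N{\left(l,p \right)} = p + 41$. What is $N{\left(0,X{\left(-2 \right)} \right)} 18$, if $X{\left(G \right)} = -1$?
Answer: $720$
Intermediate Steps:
$N{\left(l,p \right)} = 41 + p$
$N{\left(0,X{\left(-2 \right)} \right)} 18 = \left(41 - 1\right) 18 = 40 \cdot 18 = 720$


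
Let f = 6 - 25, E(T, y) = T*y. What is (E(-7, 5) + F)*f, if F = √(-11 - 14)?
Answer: 665 - 95*I ≈ 665.0 - 95.0*I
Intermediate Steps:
F = 5*I (F = √(-25) = 5*I ≈ 5.0*I)
f = -19
(E(-7, 5) + F)*f = (-7*5 + 5*I)*(-19) = (-35 + 5*I)*(-19) = 665 - 95*I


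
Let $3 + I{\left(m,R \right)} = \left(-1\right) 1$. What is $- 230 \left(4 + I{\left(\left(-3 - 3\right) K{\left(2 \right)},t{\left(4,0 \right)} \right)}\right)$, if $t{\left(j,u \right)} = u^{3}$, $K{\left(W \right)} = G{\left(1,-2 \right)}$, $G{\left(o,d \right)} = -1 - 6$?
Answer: $0$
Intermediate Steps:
$G{\left(o,d \right)} = -7$ ($G{\left(o,d \right)} = -1 - 6 = -7$)
$K{\left(W \right)} = -7$
$I{\left(m,R \right)} = -4$ ($I{\left(m,R \right)} = -3 - 1 = -4$)
$- 230 \left(4 + I{\left(\left(-3 - 3\right) K{\left(2 \right)},t{\left(4,0 \right)} \right)}\right) = - 230 \left(4 - 4\right) = \left(-230\right) 0 = 0$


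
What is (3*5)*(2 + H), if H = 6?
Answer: 120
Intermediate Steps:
(3*5)*(2 + H) = (3*5)*(2 + 6) = 15*8 = 120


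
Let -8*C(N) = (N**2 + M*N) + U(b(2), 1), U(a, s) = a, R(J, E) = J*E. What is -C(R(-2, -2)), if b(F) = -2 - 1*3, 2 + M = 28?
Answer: 115/8 ≈ 14.375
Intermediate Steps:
M = 26 (M = -2 + 28 = 26)
R(J, E) = E*J
b(F) = -5 (b(F) = -2 - 3 = -5)
C(N) = 5/8 - 13*N/4 - N**2/8 (C(N) = -((N**2 + 26*N) - 5)/8 = -(-5 + N**2 + 26*N)/8 = 5/8 - 13*N/4 - N**2/8)
-C(R(-2, -2)) = -(5/8 - (-13)*(-2)/2 - (-2*(-2))**2/8) = -(5/8 - 13/4*4 - 1/8*4**2) = -(5/8 - 13 - 1/8*16) = -(5/8 - 13 - 2) = -1*(-115/8) = 115/8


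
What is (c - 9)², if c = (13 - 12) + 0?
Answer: 64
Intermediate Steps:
c = 1 (c = 1 + 0 = 1)
(c - 9)² = (1 - 9)² = (-8)² = 64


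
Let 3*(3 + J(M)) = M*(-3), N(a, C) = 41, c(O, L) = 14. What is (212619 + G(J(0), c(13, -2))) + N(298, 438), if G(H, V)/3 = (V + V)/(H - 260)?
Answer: 55929496/263 ≈ 2.1266e+5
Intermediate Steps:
J(M) = -3 - M (J(M) = -3 + (M*(-3))/3 = -3 + (-3*M)/3 = -3 - M)
G(H, V) = 6*V/(-260 + H) (G(H, V) = 3*((V + V)/(H - 260)) = 3*((2*V)/(-260 + H)) = 3*(2*V/(-260 + H)) = 6*V/(-260 + H))
(212619 + G(J(0), c(13, -2))) + N(298, 438) = (212619 + 6*14/(-260 + (-3 - 1*0))) + 41 = (212619 + 6*14/(-260 + (-3 + 0))) + 41 = (212619 + 6*14/(-260 - 3)) + 41 = (212619 + 6*14/(-263)) + 41 = (212619 + 6*14*(-1/263)) + 41 = (212619 - 84/263) + 41 = 55918713/263 + 41 = 55929496/263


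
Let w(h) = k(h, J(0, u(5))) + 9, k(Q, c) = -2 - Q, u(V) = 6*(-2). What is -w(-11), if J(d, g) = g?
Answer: -18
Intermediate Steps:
u(V) = -12
w(h) = 7 - h (w(h) = (-2 - h) + 9 = 7 - h)
-w(-11) = -(7 - 1*(-11)) = -(7 + 11) = -1*18 = -18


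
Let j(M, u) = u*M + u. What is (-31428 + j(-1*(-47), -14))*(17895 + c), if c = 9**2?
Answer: -577029600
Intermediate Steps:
j(M, u) = u + M*u (j(M, u) = M*u + u = u + M*u)
c = 81
(-31428 + j(-1*(-47), -14))*(17895 + c) = (-31428 - 14*(1 - 1*(-47)))*(17895 + 81) = (-31428 - 14*(1 + 47))*17976 = (-31428 - 14*48)*17976 = (-31428 - 672)*17976 = -32100*17976 = -577029600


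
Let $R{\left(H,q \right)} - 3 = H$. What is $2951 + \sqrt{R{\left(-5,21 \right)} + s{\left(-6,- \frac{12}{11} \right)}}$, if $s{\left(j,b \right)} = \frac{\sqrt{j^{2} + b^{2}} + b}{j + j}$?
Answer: $2951 + \frac{\sqrt{-924 - 110 \sqrt{5}}}{22} \approx 2951.0 + 1.5548 i$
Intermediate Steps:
$R{\left(H,q \right)} = 3 + H$
$s{\left(j,b \right)} = \frac{b + \sqrt{b^{2} + j^{2}}}{2 j}$ ($s{\left(j,b \right)} = \frac{\sqrt{b^{2} + j^{2}} + b}{2 j} = \left(b + \sqrt{b^{2} + j^{2}}\right) \frac{1}{2 j} = \frac{b + \sqrt{b^{2} + j^{2}}}{2 j}$)
$2951 + \sqrt{R{\left(-5,21 \right)} + s{\left(-6,- \frac{12}{11} \right)}} = 2951 + \sqrt{\left(3 - 5\right) + \frac{- \frac{12}{11} + \sqrt{\left(- \frac{12}{11}\right)^{2} + \left(-6\right)^{2}}}{2 \left(-6\right)}} = 2951 + \sqrt{-2 + \frac{1}{2} \left(- \frac{1}{6}\right) \left(\left(-12\right) \frac{1}{11} + \sqrt{\left(\left(-12\right) \frac{1}{11}\right)^{2} + 36}\right)} = 2951 + \sqrt{-2 + \frac{1}{2} \left(- \frac{1}{6}\right) \left(- \frac{12}{11} + \sqrt{\left(- \frac{12}{11}\right)^{2} + 36}\right)} = 2951 + \sqrt{-2 + \frac{1}{2} \left(- \frac{1}{6}\right) \left(- \frac{12}{11} + \sqrt{\frac{144}{121} + 36}\right)} = 2951 + \sqrt{-2 + \frac{1}{2} \left(- \frac{1}{6}\right) \left(- \frac{12}{11} + \sqrt{\frac{4500}{121}}\right)} = 2951 + \sqrt{-2 + \frac{1}{2} \left(- \frac{1}{6}\right) \left(- \frac{12}{11} + \frac{30 \sqrt{5}}{11}\right)} = 2951 + \sqrt{-2 + \left(\frac{1}{11} - \frac{5 \sqrt{5}}{22}\right)} = 2951 + \sqrt{- \frac{21}{11} - \frac{5 \sqrt{5}}{22}}$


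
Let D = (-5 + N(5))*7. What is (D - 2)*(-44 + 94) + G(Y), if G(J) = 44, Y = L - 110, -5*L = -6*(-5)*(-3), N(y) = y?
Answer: -56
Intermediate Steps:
L = 18 (L = -(-6*(-5))*(-3)/5 = -6*(-3) = -1/5*(-90) = 18)
D = 0 (D = (-5 + 5)*7 = 0*7 = 0)
Y = -92 (Y = 18 - 110 = -92)
(D - 2)*(-44 + 94) + G(Y) = (0 - 2)*(-44 + 94) + 44 = -2*50 + 44 = -100 + 44 = -56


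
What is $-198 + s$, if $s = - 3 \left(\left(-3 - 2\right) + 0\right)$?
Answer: $-183$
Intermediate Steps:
$s = 15$ ($s = - 3 \left(\left(-3 - 2\right) + 0\right) = - 3 \left(-5 + 0\right) = \left(-3\right) \left(-5\right) = 15$)
$-198 + s = -198 + 15 = -183$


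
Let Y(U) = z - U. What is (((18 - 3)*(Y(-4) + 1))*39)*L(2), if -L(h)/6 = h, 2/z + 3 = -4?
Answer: -231660/7 ≈ -33094.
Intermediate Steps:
z = -2/7 (z = 2/(-3 - 4) = 2/(-7) = 2*(-⅐) = -2/7 ≈ -0.28571)
Y(U) = -2/7 - U
L(h) = -6*h
(((18 - 3)*(Y(-4) + 1))*39)*L(2) = (((18 - 3)*((-2/7 - 1*(-4)) + 1))*39)*(-6*2) = ((15*((-2/7 + 4) + 1))*39)*(-12) = ((15*(26/7 + 1))*39)*(-12) = ((15*(33/7))*39)*(-12) = ((495/7)*39)*(-12) = (19305/7)*(-12) = -231660/7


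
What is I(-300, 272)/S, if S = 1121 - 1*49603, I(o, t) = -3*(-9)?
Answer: -27/48482 ≈ -0.00055691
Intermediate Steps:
I(o, t) = 27
S = -48482 (S = 1121 - 49603 = -48482)
I(-300, 272)/S = 27/(-48482) = 27*(-1/48482) = -27/48482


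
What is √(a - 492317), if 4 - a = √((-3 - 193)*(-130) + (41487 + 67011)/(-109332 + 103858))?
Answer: √(-3687999883897 - 2737*√190726506607)/2737 ≈ 701.76*I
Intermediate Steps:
a = 4 - √190726506607/2737 (a = 4 - √((-3 - 193)*(-130) + (41487 + 67011)/(-109332 + 103858)) = 4 - √(-196*(-130) + 108498/(-5474)) = 4 - √(25480 + 108498*(-1/5474)) = 4 - √(25480 - 54249/2737) = 4 - √(69684511/2737) = 4 - √190726506607/2737 ≈ -155.56)
√(a - 492317) = √((4 - √190726506607/2737) - 492317) = √(-492313 - √190726506607/2737)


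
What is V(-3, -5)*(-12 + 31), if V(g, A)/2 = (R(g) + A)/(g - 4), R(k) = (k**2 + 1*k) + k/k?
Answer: -76/7 ≈ -10.857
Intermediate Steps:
R(k) = 1 + k + k**2 (R(k) = (k**2 + k) + 1 = (k + k**2) + 1 = 1 + k + k**2)
V(g, A) = 2*(1 + A + g + g**2)/(-4 + g) (V(g, A) = 2*(((1 + g + g**2) + A)/(g - 4)) = 2*((1 + A + g + g**2)/(-4 + g)) = 2*(1 + A + g + g**2)/(-4 + g))
V(-3, -5)*(-12 + 31) = (2*(1 - 5 - 3 + (-3)**2)/(-4 - 3))*(-12 + 31) = (2*(1 - 5 - 3 + 9)/(-7))*19 = (2*(-1/7)*2)*19 = -4/7*19 = -76/7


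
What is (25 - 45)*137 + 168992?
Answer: 166252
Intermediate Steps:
(25 - 45)*137 + 168992 = -20*137 + 168992 = -2740 + 168992 = 166252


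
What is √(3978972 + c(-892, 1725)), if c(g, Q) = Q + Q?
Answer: √3982422 ≈ 1995.6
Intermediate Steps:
c(g, Q) = 2*Q
√(3978972 + c(-892, 1725)) = √(3978972 + 2*1725) = √(3978972 + 3450) = √3982422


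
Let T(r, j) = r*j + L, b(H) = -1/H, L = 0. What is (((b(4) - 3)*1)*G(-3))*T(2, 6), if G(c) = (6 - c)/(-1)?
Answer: 351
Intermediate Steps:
T(r, j) = j*r (T(r, j) = r*j + 0 = j*r + 0 = j*r)
G(c) = -6 + c (G(c) = (6 - c)*(-1) = -6 + c)
(((b(4) - 3)*1)*G(-3))*T(2, 6) = (((-1/4 - 3)*1)*(-6 - 3))*(6*2) = (((-1*¼ - 3)*1)*(-9))*12 = (((-¼ - 3)*1)*(-9))*12 = (-13/4*1*(-9))*12 = -13/4*(-9)*12 = (117/4)*12 = 351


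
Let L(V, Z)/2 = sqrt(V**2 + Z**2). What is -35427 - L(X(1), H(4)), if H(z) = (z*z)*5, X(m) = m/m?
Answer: -35427 - 2*sqrt(6401) ≈ -35587.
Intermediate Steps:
X(m) = 1
H(z) = 5*z**2 (H(z) = z**2*5 = 5*z**2)
L(V, Z) = 2*sqrt(V**2 + Z**2)
-35427 - L(X(1), H(4)) = -35427 - 2*sqrt(1**2 + (5*4**2)**2) = -35427 - 2*sqrt(1 + (5*16)**2) = -35427 - 2*sqrt(1 + 80**2) = -35427 - 2*sqrt(1 + 6400) = -35427 - 2*sqrt(6401)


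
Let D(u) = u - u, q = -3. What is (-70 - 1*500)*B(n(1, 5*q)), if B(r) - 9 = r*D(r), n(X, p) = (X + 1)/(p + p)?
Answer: -5130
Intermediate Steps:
D(u) = 0
n(X, p) = (1 + X)/(2*p) (n(X, p) = (1 + X)/((2*p)) = (1 + X)*(1/(2*p)) = (1 + X)/(2*p))
B(r) = 9 (B(r) = 9 + r*0 = 9 + 0 = 9)
(-70 - 1*500)*B(n(1, 5*q)) = (-70 - 1*500)*9 = (-70 - 500)*9 = -570*9 = -5130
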